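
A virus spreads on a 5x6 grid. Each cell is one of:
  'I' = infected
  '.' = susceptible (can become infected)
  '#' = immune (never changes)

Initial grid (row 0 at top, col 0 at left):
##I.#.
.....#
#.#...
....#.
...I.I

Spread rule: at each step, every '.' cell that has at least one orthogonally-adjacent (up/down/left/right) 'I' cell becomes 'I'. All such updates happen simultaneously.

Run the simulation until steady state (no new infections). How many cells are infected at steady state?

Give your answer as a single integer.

Answer: 22

Derivation:
Step 0 (initial): 3 infected
Step 1: +6 new -> 9 infected
Step 2: +6 new -> 15 infected
Step 3: +6 new -> 21 infected
Step 4: +1 new -> 22 infected
Step 5: +0 new -> 22 infected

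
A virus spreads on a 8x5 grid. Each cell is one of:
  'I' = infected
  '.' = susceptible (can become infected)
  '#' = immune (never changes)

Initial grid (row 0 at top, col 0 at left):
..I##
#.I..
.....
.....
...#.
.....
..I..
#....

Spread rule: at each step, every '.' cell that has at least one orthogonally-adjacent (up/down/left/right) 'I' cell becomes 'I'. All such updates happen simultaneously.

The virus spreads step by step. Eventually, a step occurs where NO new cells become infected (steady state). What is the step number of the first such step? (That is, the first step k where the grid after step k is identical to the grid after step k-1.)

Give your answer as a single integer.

Step 0 (initial): 3 infected
Step 1: +8 new -> 11 infected
Step 2: +12 new -> 23 infected
Step 3: +8 new -> 31 infected
Step 4: +4 new -> 35 infected
Step 5: +0 new -> 35 infected

Answer: 5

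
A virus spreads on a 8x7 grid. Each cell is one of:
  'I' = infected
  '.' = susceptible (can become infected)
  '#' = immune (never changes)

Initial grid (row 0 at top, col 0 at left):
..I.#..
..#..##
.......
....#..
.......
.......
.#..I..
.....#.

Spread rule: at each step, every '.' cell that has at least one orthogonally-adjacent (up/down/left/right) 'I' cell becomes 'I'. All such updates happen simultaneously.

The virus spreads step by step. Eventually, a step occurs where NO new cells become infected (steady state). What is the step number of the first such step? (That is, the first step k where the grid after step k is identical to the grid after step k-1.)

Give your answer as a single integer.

Answer: 7

Derivation:
Step 0 (initial): 2 infected
Step 1: +6 new -> 8 infected
Step 2: +9 new -> 17 infected
Step 3: +10 new -> 27 infected
Step 4: +10 new -> 37 infected
Step 5: +7 new -> 44 infected
Step 6: +3 new -> 47 infected
Step 7: +0 new -> 47 infected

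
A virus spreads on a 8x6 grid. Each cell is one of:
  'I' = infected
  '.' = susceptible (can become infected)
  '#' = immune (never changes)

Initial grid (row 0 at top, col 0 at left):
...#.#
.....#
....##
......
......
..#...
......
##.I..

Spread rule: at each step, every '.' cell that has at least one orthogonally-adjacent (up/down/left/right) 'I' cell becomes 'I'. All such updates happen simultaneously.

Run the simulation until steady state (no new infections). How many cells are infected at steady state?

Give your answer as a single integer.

Step 0 (initial): 1 infected
Step 1: +3 new -> 4 infected
Step 2: +4 new -> 8 infected
Step 3: +4 new -> 12 infected
Step 4: +6 new -> 18 infected
Step 5: +6 new -> 24 infected
Step 6: +5 new -> 29 infected
Step 7: +4 new -> 33 infected
Step 8: +4 new -> 37 infected
Step 9: +2 new -> 39 infected
Step 10: +1 new -> 40 infected
Step 11: +0 new -> 40 infected

Answer: 40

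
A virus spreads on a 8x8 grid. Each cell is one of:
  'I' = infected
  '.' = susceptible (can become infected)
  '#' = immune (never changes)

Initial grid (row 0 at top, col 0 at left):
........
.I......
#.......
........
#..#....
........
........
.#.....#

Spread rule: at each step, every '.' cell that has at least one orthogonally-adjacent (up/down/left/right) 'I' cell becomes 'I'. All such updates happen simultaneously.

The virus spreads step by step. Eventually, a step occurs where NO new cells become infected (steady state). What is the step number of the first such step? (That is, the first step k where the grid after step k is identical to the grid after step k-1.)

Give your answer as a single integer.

Answer: 12

Derivation:
Step 0 (initial): 1 infected
Step 1: +4 new -> 5 infected
Step 2: +5 new -> 10 infected
Step 3: +6 new -> 16 infected
Step 4: +6 new -> 22 infected
Step 5: +7 new -> 29 infected
Step 6: +8 new -> 37 infected
Step 7: +8 new -> 45 infected
Step 8: +5 new -> 50 infected
Step 9: +4 new -> 54 infected
Step 10: +3 new -> 57 infected
Step 11: +2 new -> 59 infected
Step 12: +0 new -> 59 infected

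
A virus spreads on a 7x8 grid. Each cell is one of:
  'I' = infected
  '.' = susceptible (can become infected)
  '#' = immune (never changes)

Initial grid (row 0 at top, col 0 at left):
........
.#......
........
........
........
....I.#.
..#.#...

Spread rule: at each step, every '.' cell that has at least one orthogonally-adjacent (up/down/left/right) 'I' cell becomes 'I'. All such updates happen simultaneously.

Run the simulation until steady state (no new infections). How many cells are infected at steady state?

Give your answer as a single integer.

Answer: 52

Derivation:
Step 0 (initial): 1 infected
Step 1: +3 new -> 4 infected
Step 2: +6 new -> 10 infected
Step 3: +7 new -> 17 infected
Step 4: +10 new -> 27 infected
Step 5: +10 new -> 37 infected
Step 6: +7 new -> 44 infected
Step 7: +4 new -> 48 infected
Step 8: +3 new -> 51 infected
Step 9: +1 new -> 52 infected
Step 10: +0 new -> 52 infected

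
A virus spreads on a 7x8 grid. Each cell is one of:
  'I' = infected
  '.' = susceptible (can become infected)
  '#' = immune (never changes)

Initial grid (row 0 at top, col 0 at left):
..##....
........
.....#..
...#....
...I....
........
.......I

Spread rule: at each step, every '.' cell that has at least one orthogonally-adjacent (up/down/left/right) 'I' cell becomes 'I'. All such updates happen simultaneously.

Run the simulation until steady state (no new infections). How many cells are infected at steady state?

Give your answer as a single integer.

Step 0 (initial): 2 infected
Step 1: +5 new -> 7 infected
Step 2: +10 new -> 17 infected
Step 3: +11 new -> 28 infected
Step 4: +9 new -> 37 infected
Step 5: +8 new -> 45 infected
Step 6: +5 new -> 50 infected
Step 7: +2 new -> 52 infected
Step 8: +0 new -> 52 infected

Answer: 52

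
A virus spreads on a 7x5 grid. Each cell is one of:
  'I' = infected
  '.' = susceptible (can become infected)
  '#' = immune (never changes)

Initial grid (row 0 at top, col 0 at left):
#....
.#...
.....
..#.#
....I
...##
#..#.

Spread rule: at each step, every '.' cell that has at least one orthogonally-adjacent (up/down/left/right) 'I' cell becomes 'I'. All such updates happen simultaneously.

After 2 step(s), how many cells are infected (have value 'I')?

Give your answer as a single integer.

Answer: 4

Derivation:
Step 0 (initial): 1 infected
Step 1: +1 new -> 2 infected
Step 2: +2 new -> 4 infected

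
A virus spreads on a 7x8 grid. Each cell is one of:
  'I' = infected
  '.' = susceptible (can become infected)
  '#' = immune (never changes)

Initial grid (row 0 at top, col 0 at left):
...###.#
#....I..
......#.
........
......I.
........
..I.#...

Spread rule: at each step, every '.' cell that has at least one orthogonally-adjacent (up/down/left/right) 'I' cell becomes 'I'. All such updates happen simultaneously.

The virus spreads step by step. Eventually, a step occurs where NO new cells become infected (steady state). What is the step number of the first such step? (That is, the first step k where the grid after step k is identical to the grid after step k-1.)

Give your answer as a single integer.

Answer: 7

Derivation:
Step 0 (initial): 3 infected
Step 1: +10 new -> 13 infected
Step 2: +14 new -> 27 infected
Step 3: +11 new -> 38 infected
Step 4: +6 new -> 44 infected
Step 5: +3 new -> 47 infected
Step 6: +2 new -> 49 infected
Step 7: +0 new -> 49 infected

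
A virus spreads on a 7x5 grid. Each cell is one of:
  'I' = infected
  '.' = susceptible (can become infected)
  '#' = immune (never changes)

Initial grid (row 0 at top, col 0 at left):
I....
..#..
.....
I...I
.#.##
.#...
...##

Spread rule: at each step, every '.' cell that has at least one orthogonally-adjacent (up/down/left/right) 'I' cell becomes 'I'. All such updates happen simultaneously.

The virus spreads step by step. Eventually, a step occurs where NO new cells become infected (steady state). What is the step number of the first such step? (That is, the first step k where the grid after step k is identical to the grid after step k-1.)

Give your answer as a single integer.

Step 0 (initial): 3 infected
Step 1: +7 new -> 10 infected
Step 2: +7 new -> 17 infected
Step 3: +6 new -> 23 infected
Step 4: +2 new -> 25 infected
Step 5: +2 new -> 27 infected
Step 6: +1 new -> 28 infected
Step 7: +0 new -> 28 infected

Answer: 7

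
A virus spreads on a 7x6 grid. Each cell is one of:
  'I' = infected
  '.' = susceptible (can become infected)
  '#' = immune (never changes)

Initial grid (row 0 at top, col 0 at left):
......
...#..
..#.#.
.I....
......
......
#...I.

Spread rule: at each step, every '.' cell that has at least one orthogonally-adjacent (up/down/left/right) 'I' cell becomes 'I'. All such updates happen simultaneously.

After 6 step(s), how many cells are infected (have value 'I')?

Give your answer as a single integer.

Answer: 36

Derivation:
Step 0 (initial): 2 infected
Step 1: +7 new -> 9 infected
Step 2: +10 new -> 19 infected
Step 3: +10 new -> 29 infected
Step 4: +3 new -> 32 infected
Step 5: +2 new -> 34 infected
Step 6: +2 new -> 36 infected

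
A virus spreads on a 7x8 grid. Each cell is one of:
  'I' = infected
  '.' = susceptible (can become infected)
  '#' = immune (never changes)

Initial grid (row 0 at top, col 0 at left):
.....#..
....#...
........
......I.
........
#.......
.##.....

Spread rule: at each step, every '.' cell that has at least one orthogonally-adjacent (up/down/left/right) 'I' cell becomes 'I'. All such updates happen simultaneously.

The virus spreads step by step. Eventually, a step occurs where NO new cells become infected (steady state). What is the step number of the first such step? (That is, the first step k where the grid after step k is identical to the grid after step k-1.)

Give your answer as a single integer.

Step 0 (initial): 1 infected
Step 1: +4 new -> 5 infected
Step 2: +7 new -> 12 infected
Step 3: +9 new -> 21 infected
Step 4: +7 new -> 28 infected
Step 5: +6 new -> 34 infected
Step 6: +7 new -> 41 infected
Step 7: +6 new -> 47 infected
Step 8: +2 new -> 49 infected
Step 9: +1 new -> 50 infected
Step 10: +0 new -> 50 infected

Answer: 10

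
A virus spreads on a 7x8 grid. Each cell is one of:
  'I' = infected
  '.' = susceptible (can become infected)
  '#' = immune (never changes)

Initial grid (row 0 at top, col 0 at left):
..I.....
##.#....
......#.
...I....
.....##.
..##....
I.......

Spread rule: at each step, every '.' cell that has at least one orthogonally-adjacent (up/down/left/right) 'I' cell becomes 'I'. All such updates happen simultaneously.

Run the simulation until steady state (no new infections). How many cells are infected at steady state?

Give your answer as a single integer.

Step 0 (initial): 3 infected
Step 1: +9 new -> 12 infected
Step 2: +11 new -> 23 infected
Step 3: +9 new -> 32 infected
Step 4: +6 new -> 38 infected
Step 5: +6 new -> 44 infected
Step 6: +3 new -> 47 infected
Step 7: +1 new -> 48 infected
Step 8: +0 new -> 48 infected

Answer: 48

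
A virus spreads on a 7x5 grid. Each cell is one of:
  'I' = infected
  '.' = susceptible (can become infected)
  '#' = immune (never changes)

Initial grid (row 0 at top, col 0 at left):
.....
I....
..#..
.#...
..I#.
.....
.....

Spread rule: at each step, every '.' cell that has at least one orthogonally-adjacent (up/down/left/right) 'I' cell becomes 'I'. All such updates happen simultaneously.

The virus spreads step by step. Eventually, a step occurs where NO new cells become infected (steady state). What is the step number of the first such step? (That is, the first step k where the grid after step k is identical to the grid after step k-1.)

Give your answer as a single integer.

Step 0 (initial): 2 infected
Step 1: +6 new -> 8 infected
Step 2: +9 new -> 17 infected
Step 3: +8 new -> 25 infected
Step 4: +6 new -> 31 infected
Step 5: +1 new -> 32 infected
Step 6: +0 new -> 32 infected

Answer: 6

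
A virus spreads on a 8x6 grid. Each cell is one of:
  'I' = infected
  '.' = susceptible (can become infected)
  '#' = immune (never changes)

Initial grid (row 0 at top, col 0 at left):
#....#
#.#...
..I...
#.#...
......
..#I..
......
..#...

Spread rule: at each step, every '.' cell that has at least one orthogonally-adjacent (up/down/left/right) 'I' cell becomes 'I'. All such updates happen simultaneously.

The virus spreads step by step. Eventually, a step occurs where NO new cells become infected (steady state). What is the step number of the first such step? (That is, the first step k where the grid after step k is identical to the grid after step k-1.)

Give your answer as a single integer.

Step 0 (initial): 2 infected
Step 1: +5 new -> 7 infected
Step 2: +12 new -> 19 infected
Step 3: +10 new -> 29 infected
Step 4: +9 new -> 38 infected
Step 5: +2 new -> 40 infected
Step 6: +0 new -> 40 infected

Answer: 6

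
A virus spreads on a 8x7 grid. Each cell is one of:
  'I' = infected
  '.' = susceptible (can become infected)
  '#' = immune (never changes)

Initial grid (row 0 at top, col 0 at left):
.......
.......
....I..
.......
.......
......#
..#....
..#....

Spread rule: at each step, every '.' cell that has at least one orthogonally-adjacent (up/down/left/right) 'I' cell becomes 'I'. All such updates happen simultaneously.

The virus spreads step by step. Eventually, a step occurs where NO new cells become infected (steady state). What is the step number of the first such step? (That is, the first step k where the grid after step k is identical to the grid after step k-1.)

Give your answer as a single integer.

Answer: 10

Derivation:
Step 0 (initial): 1 infected
Step 1: +4 new -> 5 infected
Step 2: +8 new -> 13 infected
Step 3: +10 new -> 23 infected
Step 4: +10 new -> 33 infected
Step 5: +8 new -> 41 infected
Step 6: +6 new -> 47 infected
Step 7: +3 new -> 50 infected
Step 8: +2 new -> 52 infected
Step 9: +1 new -> 53 infected
Step 10: +0 new -> 53 infected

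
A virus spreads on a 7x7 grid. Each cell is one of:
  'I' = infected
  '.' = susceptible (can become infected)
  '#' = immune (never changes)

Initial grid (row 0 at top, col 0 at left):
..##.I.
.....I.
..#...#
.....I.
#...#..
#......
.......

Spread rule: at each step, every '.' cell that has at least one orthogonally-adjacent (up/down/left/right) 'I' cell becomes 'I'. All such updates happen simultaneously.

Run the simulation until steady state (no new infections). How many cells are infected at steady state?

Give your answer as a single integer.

Step 0 (initial): 3 infected
Step 1: +8 new -> 11 infected
Step 2: +5 new -> 16 infected
Step 3: +7 new -> 23 infected
Step 4: +6 new -> 29 infected
Step 5: +7 new -> 36 infected
Step 6: +4 new -> 40 infected
Step 7: +1 new -> 41 infected
Step 8: +1 new -> 42 infected
Step 9: +0 new -> 42 infected

Answer: 42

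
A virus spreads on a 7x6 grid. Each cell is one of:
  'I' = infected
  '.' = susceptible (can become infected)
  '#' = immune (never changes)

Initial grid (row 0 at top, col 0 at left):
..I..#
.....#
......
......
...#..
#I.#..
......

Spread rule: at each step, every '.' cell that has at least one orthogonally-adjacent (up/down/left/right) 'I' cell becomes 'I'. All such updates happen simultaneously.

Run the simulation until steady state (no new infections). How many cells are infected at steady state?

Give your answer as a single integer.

Answer: 37

Derivation:
Step 0 (initial): 2 infected
Step 1: +6 new -> 8 infected
Step 2: +10 new -> 18 infected
Step 3: +7 new -> 25 infected
Step 4: +4 new -> 29 infected
Step 5: +4 new -> 33 infected
Step 6: +3 new -> 36 infected
Step 7: +1 new -> 37 infected
Step 8: +0 new -> 37 infected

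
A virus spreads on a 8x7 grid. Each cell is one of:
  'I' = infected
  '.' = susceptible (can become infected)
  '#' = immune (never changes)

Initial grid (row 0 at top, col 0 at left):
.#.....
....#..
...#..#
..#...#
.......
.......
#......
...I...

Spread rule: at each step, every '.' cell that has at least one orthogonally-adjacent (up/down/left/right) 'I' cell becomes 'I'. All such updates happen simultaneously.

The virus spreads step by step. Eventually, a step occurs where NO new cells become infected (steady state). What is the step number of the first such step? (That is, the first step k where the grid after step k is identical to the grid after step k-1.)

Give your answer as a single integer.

Answer: 12

Derivation:
Step 0 (initial): 1 infected
Step 1: +3 new -> 4 infected
Step 2: +5 new -> 9 infected
Step 3: +7 new -> 16 infected
Step 4: +6 new -> 22 infected
Step 5: +5 new -> 27 infected
Step 6: +5 new -> 32 infected
Step 7: +3 new -> 35 infected
Step 8: +4 new -> 39 infected
Step 9: +4 new -> 43 infected
Step 10: +5 new -> 48 infected
Step 11: +1 new -> 49 infected
Step 12: +0 new -> 49 infected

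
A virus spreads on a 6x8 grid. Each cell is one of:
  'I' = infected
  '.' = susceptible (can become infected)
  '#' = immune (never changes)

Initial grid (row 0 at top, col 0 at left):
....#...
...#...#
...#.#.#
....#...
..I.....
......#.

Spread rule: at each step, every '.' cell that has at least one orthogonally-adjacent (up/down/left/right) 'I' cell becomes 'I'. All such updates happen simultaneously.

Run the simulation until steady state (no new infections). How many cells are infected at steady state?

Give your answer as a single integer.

Step 0 (initial): 1 infected
Step 1: +4 new -> 5 infected
Step 2: +7 new -> 12 infected
Step 3: +6 new -> 18 infected
Step 4: +6 new -> 24 infected
Step 5: +5 new -> 29 infected
Step 6: +4 new -> 33 infected
Step 7: +1 new -> 34 infected
Step 8: +2 new -> 36 infected
Step 9: +3 new -> 39 infected
Step 10: +1 new -> 40 infected
Step 11: +0 new -> 40 infected

Answer: 40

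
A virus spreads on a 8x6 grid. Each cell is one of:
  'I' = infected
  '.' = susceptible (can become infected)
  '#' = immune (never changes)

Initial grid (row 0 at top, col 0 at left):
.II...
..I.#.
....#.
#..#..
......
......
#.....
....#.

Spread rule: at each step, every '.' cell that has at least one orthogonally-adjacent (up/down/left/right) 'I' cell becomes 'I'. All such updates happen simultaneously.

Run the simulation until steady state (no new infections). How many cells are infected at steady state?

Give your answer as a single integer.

Step 0 (initial): 3 infected
Step 1: +5 new -> 8 infected
Step 2: +5 new -> 13 infected
Step 3: +4 new -> 17 infected
Step 4: +4 new -> 21 infected
Step 5: +6 new -> 27 infected
Step 6: +8 new -> 35 infected
Step 7: +4 new -> 39 infected
Step 8: +2 new -> 41 infected
Step 9: +1 new -> 42 infected
Step 10: +0 new -> 42 infected

Answer: 42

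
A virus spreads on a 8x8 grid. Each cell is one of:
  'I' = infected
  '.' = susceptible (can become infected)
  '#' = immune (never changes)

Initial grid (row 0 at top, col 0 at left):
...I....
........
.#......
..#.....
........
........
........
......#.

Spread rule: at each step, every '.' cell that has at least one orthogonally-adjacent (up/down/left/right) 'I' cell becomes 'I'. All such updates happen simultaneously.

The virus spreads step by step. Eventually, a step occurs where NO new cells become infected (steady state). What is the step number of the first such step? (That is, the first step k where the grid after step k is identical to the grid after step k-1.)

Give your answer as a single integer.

Step 0 (initial): 1 infected
Step 1: +3 new -> 4 infected
Step 2: +5 new -> 9 infected
Step 3: +7 new -> 16 infected
Step 4: +6 new -> 22 infected
Step 5: +7 new -> 29 infected
Step 6: +8 new -> 37 infected
Step 7: +9 new -> 46 infected
Step 8: +7 new -> 53 infected
Step 9: +5 new -> 58 infected
Step 10: +2 new -> 60 infected
Step 11: +1 new -> 61 infected
Step 12: +0 new -> 61 infected

Answer: 12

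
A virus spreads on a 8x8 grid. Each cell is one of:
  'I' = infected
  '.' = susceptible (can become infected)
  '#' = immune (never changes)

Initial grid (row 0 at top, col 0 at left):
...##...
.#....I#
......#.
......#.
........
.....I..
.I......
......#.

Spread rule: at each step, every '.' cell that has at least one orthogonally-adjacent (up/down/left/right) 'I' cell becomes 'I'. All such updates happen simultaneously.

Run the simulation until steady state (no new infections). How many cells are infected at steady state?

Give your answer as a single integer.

Answer: 57

Derivation:
Step 0 (initial): 3 infected
Step 1: +10 new -> 13 infected
Step 2: +18 new -> 31 infected
Step 3: +11 new -> 42 infected
Step 4: +8 new -> 50 infected
Step 5: +4 new -> 54 infected
Step 6: +2 new -> 56 infected
Step 7: +1 new -> 57 infected
Step 8: +0 new -> 57 infected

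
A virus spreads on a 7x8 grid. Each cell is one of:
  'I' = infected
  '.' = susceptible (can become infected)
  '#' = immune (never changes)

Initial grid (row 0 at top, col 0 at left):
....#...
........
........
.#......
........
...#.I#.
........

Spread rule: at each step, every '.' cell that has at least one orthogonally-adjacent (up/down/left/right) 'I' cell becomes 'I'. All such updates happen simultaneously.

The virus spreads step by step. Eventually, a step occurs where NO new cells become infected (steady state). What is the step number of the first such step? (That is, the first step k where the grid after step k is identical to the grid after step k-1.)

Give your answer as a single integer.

Answer: 11

Derivation:
Step 0 (initial): 1 infected
Step 1: +3 new -> 4 infected
Step 2: +5 new -> 9 infected
Step 3: +7 new -> 16 infected
Step 4: +8 new -> 24 infected
Step 5: +9 new -> 33 infected
Step 6: +7 new -> 40 infected
Step 7: +6 new -> 46 infected
Step 8: +3 new -> 49 infected
Step 9: +2 new -> 51 infected
Step 10: +1 new -> 52 infected
Step 11: +0 new -> 52 infected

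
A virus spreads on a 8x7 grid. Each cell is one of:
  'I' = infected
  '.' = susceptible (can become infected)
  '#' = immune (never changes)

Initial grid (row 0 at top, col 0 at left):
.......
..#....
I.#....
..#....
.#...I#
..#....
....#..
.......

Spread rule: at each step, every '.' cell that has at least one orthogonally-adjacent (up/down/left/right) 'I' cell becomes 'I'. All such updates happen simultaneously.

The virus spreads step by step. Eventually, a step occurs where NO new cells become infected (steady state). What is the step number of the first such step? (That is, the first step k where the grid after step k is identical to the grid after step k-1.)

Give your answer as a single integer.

Answer: 7

Derivation:
Step 0 (initial): 2 infected
Step 1: +6 new -> 8 infected
Step 2: +11 new -> 19 infected
Step 3: +10 new -> 29 infected
Step 4: +10 new -> 39 infected
Step 5: +8 new -> 47 infected
Step 6: +2 new -> 49 infected
Step 7: +0 new -> 49 infected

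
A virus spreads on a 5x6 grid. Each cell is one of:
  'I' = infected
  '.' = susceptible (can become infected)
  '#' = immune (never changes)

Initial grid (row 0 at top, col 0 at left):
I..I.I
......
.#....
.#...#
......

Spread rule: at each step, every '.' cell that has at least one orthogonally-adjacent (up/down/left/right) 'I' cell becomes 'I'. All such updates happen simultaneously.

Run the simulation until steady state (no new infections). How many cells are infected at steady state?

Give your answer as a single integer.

Answer: 27

Derivation:
Step 0 (initial): 3 infected
Step 1: +6 new -> 9 infected
Step 2: +6 new -> 15 infected
Step 3: +4 new -> 19 infected
Step 4: +4 new -> 23 infected
Step 5: +3 new -> 26 infected
Step 6: +1 new -> 27 infected
Step 7: +0 new -> 27 infected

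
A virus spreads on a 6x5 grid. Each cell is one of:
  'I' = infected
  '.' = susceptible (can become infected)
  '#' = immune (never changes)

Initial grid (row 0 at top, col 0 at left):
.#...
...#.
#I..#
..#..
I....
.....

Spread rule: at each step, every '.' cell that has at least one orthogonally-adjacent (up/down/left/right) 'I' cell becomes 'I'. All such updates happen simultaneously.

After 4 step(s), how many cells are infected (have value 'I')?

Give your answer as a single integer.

Answer: 22

Derivation:
Step 0 (initial): 2 infected
Step 1: +6 new -> 8 infected
Step 2: +5 new -> 13 infected
Step 3: +5 new -> 18 infected
Step 4: +4 new -> 22 infected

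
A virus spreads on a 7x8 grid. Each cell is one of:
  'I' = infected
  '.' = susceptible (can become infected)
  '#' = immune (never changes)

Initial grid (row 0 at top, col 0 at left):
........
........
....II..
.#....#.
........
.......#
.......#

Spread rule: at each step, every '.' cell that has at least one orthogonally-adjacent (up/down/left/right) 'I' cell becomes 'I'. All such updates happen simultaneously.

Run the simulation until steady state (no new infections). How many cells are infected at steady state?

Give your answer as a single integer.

Answer: 52

Derivation:
Step 0 (initial): 2 infected
Step 1: +6 new -> 8 infected
Step 2: +9 new -> 17 infected
Step 3: +11 new -> 28 infected
Step 4: +10 new -> 38 infected
Step 5: +7 new -> 45 infected
Step 6: +4 new -> 49 infected
Step 7: +2 new -> 51 infected
Step 8: +1 new -> 52 infected
Step 9: +0 new -> 52 infected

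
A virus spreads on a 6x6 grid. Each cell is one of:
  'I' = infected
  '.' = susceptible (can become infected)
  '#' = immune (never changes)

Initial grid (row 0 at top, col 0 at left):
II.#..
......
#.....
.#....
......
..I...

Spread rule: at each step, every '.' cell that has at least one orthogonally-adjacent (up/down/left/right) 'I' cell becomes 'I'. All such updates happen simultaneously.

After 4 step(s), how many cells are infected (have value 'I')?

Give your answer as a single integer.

Answer: 27

Derivation:
Step 0 (initial): 3 infected
Step 1: +6 new -> 9 infected
Step 2: +7 new -> 16 infected
Step 3: +6 new -> 22 infected
Step 4: +5 new -> 27 infected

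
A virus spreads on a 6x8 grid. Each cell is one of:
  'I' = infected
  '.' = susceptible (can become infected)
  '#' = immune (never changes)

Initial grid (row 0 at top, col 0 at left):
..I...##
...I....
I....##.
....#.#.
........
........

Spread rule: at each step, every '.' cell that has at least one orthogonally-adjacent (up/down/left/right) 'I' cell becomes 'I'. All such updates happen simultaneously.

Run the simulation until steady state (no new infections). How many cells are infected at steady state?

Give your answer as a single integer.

Step 0 (initial): 3 infected
Step 1: +8 new -> 11 infected
Step 2: +9 new -> 20 infected
Step 3: +6 new -> 26 infected
Step 4: +5 new -> 31 infected
Step 5: +4 new -> 35 infected
Step 6: +4 new -> 39 infected
Step 7: +2 new -> 41 infected
Step 8: +1 new -> 42 infected
Step 9: +0 new -> 42 infected

Answer: 42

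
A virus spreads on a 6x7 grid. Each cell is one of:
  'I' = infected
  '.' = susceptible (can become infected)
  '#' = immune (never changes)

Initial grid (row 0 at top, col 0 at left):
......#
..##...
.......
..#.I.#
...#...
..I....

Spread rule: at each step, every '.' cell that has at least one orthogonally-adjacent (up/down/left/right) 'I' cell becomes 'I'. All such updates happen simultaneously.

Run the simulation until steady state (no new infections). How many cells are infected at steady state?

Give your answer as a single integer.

Answer: 36

Derivation:
Step 0 (initial): 2 infected
Step 1: +7 new -> 9 infected
Step 2: +7 new -> 16 infected
Step 3: +8 new -> 24 infected
Step 4: +6 new -> 30 infected
Step 5: +3 new -> 33 infected
Step 6: +2 new -> 35 infected
Step 7: +1 new -> 36 infected
Step 8: +0 new -> 36 infected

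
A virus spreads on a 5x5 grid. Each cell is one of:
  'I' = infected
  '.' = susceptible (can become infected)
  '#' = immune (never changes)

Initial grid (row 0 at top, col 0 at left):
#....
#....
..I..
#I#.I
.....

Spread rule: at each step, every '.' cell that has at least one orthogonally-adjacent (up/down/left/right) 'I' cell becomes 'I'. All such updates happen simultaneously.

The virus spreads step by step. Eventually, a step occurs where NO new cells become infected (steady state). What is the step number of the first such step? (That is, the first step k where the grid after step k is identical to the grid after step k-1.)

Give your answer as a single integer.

Step 0 (initial): 3 infected
Step 1: +7 new -> 10 infected
Step 2: +8 new -> 18 infected
Step 3: +3 new -> 21 infected
Step 4: +0 new -> 21 infected

Answer: 4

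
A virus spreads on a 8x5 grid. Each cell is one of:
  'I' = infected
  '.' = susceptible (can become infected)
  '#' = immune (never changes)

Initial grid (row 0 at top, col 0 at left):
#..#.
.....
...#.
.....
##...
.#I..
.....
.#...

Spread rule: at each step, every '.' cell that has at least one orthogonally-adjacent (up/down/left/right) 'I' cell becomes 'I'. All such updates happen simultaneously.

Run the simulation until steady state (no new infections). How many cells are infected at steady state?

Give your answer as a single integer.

Answer: 33

Derivation:
Step 0 (initial): 1 infected
Step 1: +3 new -> 4 infected
Step 2: +6 new -> 10 infected
Step 3: +7 new -> 17 infected
Step 4: +7 new -> 24 infected
Step 5: +5 new -> 29 infected
Step 6: +3 new -> 32 infected
Step 7: +1 new -> 33 infected
Step 8: +0 new -> 33 infected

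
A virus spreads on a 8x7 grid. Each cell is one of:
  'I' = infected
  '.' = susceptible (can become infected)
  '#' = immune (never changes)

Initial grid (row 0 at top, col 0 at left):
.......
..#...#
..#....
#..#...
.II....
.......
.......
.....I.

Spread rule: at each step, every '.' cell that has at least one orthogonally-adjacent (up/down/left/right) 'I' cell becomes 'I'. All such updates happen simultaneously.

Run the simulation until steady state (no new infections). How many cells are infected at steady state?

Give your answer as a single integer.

Answer: 51

Derivation:
Step 0 (initial): 3 infected
Step 1: +9 new -> 12 infected
Step 2: +10 new -> 22 infected
Step 3: +10 new -> 32 infected
Step 4: +6 new -> 38 infected
Step 5: +6 new -> 44 infected
Step 6: +5 new -> 49 infected
Step 7: +1 new -> 50 infected
Step 8: +1 new -> 51 infected
Step 9: +0 new -> 51 infected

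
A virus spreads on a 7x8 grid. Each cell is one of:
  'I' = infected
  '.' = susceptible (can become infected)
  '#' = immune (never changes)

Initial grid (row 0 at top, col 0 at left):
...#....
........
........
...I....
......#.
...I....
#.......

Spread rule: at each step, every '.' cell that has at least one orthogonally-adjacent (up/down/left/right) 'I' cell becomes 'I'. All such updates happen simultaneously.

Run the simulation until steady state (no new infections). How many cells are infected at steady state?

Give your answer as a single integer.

Step 0 (initial): 2 infected
Step 1: +7 new -> 9 infected
Step 2: +11 new -> 20 infected
Step 3: +12 new -> 32 infected
Step 4: +10 new -> 42 infected
Step 5: +7 new -> 49 infected
Step 6: +3 new -> 52 infected
Step 7: +1 new -> 53 infected
Step 8: +0 new -> 53 infected

Answer: 53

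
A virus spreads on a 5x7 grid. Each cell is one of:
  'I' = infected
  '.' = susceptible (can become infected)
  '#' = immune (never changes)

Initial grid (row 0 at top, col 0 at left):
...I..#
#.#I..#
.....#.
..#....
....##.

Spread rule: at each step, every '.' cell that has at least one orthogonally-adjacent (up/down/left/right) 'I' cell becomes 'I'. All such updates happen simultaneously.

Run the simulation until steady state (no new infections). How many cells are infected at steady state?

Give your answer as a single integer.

Answer: 27

Derivation:
Step 0 (initial): 2 infected
Step 1: +4 new -> 6 infected
Step 2: +6 new -> 12 infected
Step 3: +5 new -> 17 infected
Step 4: +4 new -> 21 infected
Step 5: +3 new -> 24 infected
Step 6: +3 new -> 27 infected
Step 7: +0 new -> 27 infected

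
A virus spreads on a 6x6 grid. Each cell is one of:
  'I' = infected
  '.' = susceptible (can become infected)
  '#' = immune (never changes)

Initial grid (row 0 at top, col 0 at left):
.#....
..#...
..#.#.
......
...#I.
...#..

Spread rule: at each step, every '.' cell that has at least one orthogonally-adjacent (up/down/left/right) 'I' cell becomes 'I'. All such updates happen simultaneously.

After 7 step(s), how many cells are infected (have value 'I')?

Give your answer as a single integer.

Step 0 (initial): 1 infected
Step 1: +3 new -> 4 infected
Step 2: +3 new -> 7 infected
Step 3: +3 new -> 10 infected
Step 4: +4 new -> 14 infected
Step 5: +7 new -> 21 infected
Step 6: +6 new -> 27 infected
Step 7: +2 new -> 29 infected

Answer: 29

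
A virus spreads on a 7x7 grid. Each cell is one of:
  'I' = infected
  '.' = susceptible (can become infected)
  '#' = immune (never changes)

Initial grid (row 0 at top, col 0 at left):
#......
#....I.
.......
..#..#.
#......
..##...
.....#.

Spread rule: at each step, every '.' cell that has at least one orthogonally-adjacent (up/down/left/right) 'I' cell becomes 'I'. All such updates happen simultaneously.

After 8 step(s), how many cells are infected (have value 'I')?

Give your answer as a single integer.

Step 0 (initial): 1 infected
Step 1: +4 new -> 5 infected
Step 2: +5 new -> 10 infected
Step 3: +5 new -> 15 infected
Step 4: +6 new -> 21 infected
Step 5: +6 new -> 27 infected
Step 6: +6 new -> 33 infected
Step 7: +3 new -> 36 infected
Step 8: +2 new -> 38 infected

Answer: 38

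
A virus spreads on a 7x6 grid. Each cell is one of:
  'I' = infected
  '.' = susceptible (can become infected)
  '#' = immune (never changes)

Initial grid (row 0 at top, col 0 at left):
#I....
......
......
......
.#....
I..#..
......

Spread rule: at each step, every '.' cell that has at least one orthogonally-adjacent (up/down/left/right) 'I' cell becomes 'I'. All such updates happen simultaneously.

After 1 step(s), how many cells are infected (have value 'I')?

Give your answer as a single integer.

Step 0 (initial): 2 infected
Step 1: +5 new -> 7 infected

Answer: 7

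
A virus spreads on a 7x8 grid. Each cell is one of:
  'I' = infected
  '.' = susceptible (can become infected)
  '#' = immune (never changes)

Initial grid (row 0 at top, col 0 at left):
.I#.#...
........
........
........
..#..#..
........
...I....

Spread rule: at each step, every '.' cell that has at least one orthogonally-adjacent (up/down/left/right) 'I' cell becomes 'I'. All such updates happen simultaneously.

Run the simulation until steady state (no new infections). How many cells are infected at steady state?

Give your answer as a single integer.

Step 0 (initial): 2 infected
Step 1: +5 new -> 7 infected
Step 2: +8 new -> 15 infected
Step 3: +10 new -> 25 infected
Step 4: +10 new -> 35 infected
Step 5: +6 new -> 41 infected
Step 6: +5 new -> 46 infected
Step 7: +4 new -> 50 infected
Step 8: +2 new -> 52 infected
Step 9: +0 new -> 52 infected

Answer: 52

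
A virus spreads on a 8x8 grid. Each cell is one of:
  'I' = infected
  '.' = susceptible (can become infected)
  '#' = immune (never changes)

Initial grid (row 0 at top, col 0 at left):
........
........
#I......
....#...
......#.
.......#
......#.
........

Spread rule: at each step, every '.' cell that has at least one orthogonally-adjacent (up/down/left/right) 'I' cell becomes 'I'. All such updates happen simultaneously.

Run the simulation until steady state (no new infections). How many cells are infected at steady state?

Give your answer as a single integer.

Step 0 (initial): 1 infected
Step 1: +3 new -> 4 infected
Step 2: +7 new -> 11 infected
Step 3: +8 new -> 19 infected
Step 4: +7 new -> 26 infected
Step 5: +9 new -> 35 infected
Step 6: +9 new -> 44 infected
Step 7: +6 new -> 50 infected
Step 8: +5 new -> 55 infected
Step 9: +1 new -> 56 infected
Step 10: +1 new -> 57 infected
Step 11: +1 new -> 58 infected
Step 12: +1 new -> 59 infected
Step 13: +0 new -> 59 infected

Answer: 59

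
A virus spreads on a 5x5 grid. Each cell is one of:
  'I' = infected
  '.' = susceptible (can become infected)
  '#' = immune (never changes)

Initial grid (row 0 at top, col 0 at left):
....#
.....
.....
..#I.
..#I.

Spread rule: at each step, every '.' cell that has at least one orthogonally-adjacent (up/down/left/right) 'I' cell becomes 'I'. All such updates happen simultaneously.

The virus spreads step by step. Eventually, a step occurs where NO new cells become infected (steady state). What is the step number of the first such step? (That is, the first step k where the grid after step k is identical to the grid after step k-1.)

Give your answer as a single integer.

Answer: 7

Derivation:
Step 0 (initial): 2 infected
Step 1: +3 new -> 5 infected
Step 2: +3 new -> 8 infected
Step 3: +4 new -> 12 infected
Step 4: +4 new -> 16 infected
Step 5: +4 new -> 20 infected
Step 6: +2 new -> 22 infected
Step 7: +0 new -> 22 infected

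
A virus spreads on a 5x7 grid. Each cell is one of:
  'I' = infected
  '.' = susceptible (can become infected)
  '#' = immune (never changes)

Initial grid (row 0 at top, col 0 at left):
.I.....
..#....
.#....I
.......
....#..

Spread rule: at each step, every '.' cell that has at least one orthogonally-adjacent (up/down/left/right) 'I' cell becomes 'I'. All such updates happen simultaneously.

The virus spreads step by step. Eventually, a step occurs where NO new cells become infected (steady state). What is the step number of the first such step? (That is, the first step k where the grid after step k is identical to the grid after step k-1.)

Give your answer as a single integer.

Step 0 (initial): 2 infected
Step 1: +6 new -> 8 infected
Step 2: +7 new -> 15 infected
Step 3: +8 new -> 23 infected
Step 4: +3 new -> 26 infected
Step 5: +4 new -> 30 infected
Step 6: +2 new -> 32 infected
Step 7: +0 new -> 32 infected

Answer: 7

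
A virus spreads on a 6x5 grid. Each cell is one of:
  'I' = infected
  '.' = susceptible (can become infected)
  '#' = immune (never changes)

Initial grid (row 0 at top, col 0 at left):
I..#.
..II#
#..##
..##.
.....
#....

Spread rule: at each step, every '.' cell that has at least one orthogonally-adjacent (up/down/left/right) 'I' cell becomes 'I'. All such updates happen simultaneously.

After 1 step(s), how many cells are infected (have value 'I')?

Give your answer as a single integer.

Step 0 (initial): 3 infected
Step 1: +5 new -> 8 infected

Answer: 8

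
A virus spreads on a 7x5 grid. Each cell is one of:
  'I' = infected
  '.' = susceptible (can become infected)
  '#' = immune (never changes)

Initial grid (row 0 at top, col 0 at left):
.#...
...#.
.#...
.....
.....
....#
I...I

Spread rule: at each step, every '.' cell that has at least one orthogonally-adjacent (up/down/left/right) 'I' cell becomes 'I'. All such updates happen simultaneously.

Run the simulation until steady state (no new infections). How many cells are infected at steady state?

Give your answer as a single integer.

Answer: 31

Derivation:
Step 0 (initial): 2 infected
Step 1: +3 new -> 5 infected
Step 2: +4 new -> 9 infected
Step 3: +4 new -> 13 infected
Step 4: +5 new -> 18 infected
Step 5: +4 new -> 22 infected
Step 6: +4 new -> 26 infected
Step 7: +2 new -> 28 infected
Step 8: +2 new -> 30 infected
Step 9: +1 new -> 31 infected
Step 10: +0 new -> 31 infected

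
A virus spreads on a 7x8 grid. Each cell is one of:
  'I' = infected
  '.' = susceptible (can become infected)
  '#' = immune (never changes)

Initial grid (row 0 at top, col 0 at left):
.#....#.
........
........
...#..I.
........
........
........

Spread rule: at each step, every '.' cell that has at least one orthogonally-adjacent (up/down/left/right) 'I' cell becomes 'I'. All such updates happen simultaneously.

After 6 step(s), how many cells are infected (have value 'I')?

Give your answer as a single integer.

Answer: 40

Derivation:
Step 0 (initial): 1 infected
Step 1: +4 new -> 5 infected
Step 2: +7 new -> 12 infected
Step 3: +7 new -> 19 infected
Step 4: +8 new -> 27 infected
Step 5: +6 new -> 33 infected
Step 6: +7 new -> 40 infected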